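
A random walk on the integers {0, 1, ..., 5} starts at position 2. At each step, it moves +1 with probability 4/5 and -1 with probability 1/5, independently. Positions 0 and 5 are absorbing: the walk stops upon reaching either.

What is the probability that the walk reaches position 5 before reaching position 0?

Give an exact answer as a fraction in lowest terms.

Answer: 320/341

Derivation:
Biased walk: p = 4/5, q = 1/5, r = q/p = 1/4
Gambler's ruin: P(hit 5 before 0 | start at 2) = (1 - r^a)/(1 - r^N)
r^2 = 1/16; r^5 = 1/1024
P = (1 - 1/16) / (1 - 1/1024) = 15/16 / 1023/1024 = 320/341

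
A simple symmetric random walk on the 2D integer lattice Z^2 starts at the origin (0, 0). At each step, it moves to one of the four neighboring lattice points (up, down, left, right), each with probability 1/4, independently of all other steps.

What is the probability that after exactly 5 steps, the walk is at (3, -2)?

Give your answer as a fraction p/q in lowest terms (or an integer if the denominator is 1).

Let h be the number of horizontal steps (so 5-h are vertical). To end at (3,-2) need (h+3)/2 right-steps and ((5-h)-2)/2 up-steps.
Sum over h with 3 ≤ h ≤ 3, h ≡ 1 (mod 2), 5-h ≡ 0 (mod 2):
h=3: C(5,3)·C(3,3)·C(2,0) = 10·1·1 = 10
Total favorable: 10
Total paths: 4^5 = 1024
P = 10/1024 = 5/512

Answer: 5/512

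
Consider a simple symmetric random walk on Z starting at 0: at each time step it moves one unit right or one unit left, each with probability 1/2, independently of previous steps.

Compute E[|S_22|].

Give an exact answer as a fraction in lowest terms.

S_22 takes values m ≡ 0 (mod 2) with |m| ≤ 22; P(S_22=m) = C(22,(22+m)/2)/2^22.
Total paths: 2^22 = 4194304
Distribution: P(S=-22)=1/4194304, P(S=-20)=22/4194304, P(S=-18)=231/4194304, P(S=-16)=1540/4194304, P(S=-14)=7315/4194304, P(S=-12)=26334/4194304, P(S=-10)=74613/4194304, P(S=-8)=170544/4194304, P(S=-6)=319770/4194304, P(S=-4)=497420/4194304, P(S=-2)=646646/4194304, P(S=0)=705432/4194304, P(S=2)=646646/4194304, P(S=4)=497420/4194304, P(S=6)=319770/4194304, P(S=8)=170544/4194304, P(S=10)=74613/4194304, P(S=12)=26334/4194304, P(S=14)=7315/4194304, P(S=16)=1540/4194304, P(S=18)=231/4194304, P(S=20)=22/4194304, P(S=22)=1/4194304
E[|S_22|] = Σ_m |m|·P(S_22=m) = 15519504/4194304 = 969969/262144

Answer: 969969/262144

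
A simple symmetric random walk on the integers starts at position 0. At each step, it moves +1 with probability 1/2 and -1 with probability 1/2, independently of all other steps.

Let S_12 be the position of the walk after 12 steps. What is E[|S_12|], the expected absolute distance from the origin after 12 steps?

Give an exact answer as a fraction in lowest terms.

S_12 takes values m ≡ 0 (mod 2) with |m| ≤ 12; P(S_12=m) = C(12,(12+m)/2)/2^12.
Total paths: 2^12 = 4096
Distribution: P(S=-12)=1/4096, P(S=-10)=12/4096, P(S=-8)=66/4096, P(S=-6)=220/4096, P(S=-4)=495/4096, P(S=-2)=792/4096, P(S=0)=924/4096, P(S=2)=792/4096, P(S=4)=495/4096, P(S=6)=220/4096, P(S=8)=66/4096, P(S=10)=12/4096, P(S=12)=1/4096
E[|S_12|] = Σ_m |m|·P(S_12=m) = 11088/4096 = 693/256

Answer: 693/256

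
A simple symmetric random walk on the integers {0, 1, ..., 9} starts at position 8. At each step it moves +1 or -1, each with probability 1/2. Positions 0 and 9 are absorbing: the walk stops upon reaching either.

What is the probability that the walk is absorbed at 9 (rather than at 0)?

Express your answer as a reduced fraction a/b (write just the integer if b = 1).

Answer: 8/9

Derivation:
Symmetric walk (p = 1/2): the harmonic-function argument gives P(hit 9 before 0 | start at 8) = a/N.
P = 8/9 = 8/9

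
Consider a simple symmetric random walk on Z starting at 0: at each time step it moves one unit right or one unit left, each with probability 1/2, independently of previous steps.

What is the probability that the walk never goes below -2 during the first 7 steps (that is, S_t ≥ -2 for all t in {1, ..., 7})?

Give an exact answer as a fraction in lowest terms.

Let f(t,s) = #length-t paths at position s with S_1..S_t all ≥ -2.
f(t,s) = f(t-1,s-1) + f(t-1,s+1) for s ≥ -2; f(t,s) = 0 for s < -2.
t=0: f(0,0)=1
t=1: f(1,-1)=1 f(1,1)=1
t=2: f(2,-2)=1 f(2,0)=2 f(2,2)=1
t=3: f(3,-1)=3 f(3,1)=3 f(3,3)=1
t=4: f(4,-2)=3 f(4,0)=6 f(4,2)=4 f(4,4)=1
t=5: f(5,-1)=9 f(5,1)=10 f(5,3)=5 f(5,5)=1
t=6: f(6,-2)=9 f(6,0)=19 f(6,2)=15 f(6,4)=6 f(6,6)=1
t=7: f(7,-1)=28 f(7,1)=34 f(7,3)=21 f(7,5)=7 f(7,7)=1
Σ_s f(7,s) = 91
P = 91/128 = 91/128

Answer: 91/128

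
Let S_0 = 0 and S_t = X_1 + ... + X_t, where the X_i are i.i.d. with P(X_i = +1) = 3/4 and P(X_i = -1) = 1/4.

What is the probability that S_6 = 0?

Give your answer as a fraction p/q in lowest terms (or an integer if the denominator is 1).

Answer: 135/1024

Derivation:
To be at 0 after 6 steps: need exactly 3 steps of +1 and 3 of -1.
Number of such sequences: C(6,3) = 20
Each has probability (3/4)^3 · (1/4)^3 = 27/4096
P = 20 · 27/4096 = 135/1024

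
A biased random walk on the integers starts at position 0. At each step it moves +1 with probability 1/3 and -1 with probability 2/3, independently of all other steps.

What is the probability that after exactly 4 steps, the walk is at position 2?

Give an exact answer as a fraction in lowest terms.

Answer: 8/81

Derivation:
To reach position 2 after 4 steps: need 3 steps of +1 and 1 step of -1.
Number of such sequences: C(4,3) = 4
Each has probability (1/3)^3 · (2/3)^1 = 2/81
P = 4 · 2/81 = 8/81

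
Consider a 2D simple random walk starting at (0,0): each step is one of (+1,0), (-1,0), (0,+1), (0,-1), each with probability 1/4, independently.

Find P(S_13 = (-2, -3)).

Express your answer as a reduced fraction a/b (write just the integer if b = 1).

Answer: 306735/16777216

Derivation:
Let h be the number of horizontal steps (so 13-h are vertical). To end at (-2,-3) need (h-2)/2 right-steps and ((13-h)-3)/2 up-steps.
Sum over h with 2 ≤ h ≤ 10, h ≡ 0 (mod 2), 13-h ≡ 1 (mod 2):
h=2: C(13,2)·C(2,0)·C(11,4) = 78·1·330 = 25740
h=4: C(13,4)·C(4,1)·C(9,3) = 715·4·84 = 240240
h=6: C(13,6)·C(6,2)·C(7,2) = 1716·15·21 = 540540
h=8: C(13,8)·C(8,3)·C(5,1) = 1287·56·5 = 360360
h=10: C(13,10)·C(10,4)·C(3,0) = 286·210·1 = 60060
Total favorable: 1226940
Total paths: 4^13 = 67108864
P = 1226940/67108864 = 306735/16777216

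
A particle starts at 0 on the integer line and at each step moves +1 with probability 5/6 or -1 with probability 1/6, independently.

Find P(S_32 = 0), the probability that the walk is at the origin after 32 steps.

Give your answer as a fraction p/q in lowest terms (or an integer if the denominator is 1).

Answer: 5095421600341796875/442147839441466715799552

Derivation:
To be at 0 after 32 steps: need exactly 16 steps of +1 and 16 of -1.
Number of such sequences: C(32,16) = 601080390
Each has probability (5/6)^16 · (1/6)^16 = 152587890625/7958661109946400884391936
P = 601080390 · 152587890625/7958661109946400884391936 = 5095421600341796875/442147839441466715799552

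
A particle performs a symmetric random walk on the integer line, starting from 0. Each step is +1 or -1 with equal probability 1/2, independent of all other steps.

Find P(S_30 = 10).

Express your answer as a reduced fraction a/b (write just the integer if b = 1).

Answer: 30045015/1073741824

Derivation:
To reach position 10 after 30 steps: need 20 steps of +1 and 10 of -1.
Favorable paths: C(30,20) = 30045015
Total paths: 2^30 = 1073741824
P = 30045015/1073741824 = 30045015/1073741824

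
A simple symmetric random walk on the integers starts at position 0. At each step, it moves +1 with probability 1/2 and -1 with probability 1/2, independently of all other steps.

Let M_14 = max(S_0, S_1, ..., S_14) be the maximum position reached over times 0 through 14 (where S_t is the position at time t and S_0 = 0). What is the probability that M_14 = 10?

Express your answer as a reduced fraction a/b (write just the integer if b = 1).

Answer: 91/16384

Derivation:
Let M_14 = max(S_0,...,S_14). Use the reflection principle: for j ≥ 1, #{paths with M_14 ≥ j} = #{S_14 ≥ j} + #{S_14 ≥ j+1}.
By reflection, #{M_14 ≥ 10} = #{S_14 ≥ 10} + #{S_14 ≥ 11} = 106 + 15 = 121.
#{M_14 ≥ 11} = #{S_14 ≥ 11} + #{S_14 ≥ 12} = 15 + 15 = 30.
#{M_14 = 10} = 121 - 30 = 91.
P(M_14 = 10) = 91/16384 = 91/16384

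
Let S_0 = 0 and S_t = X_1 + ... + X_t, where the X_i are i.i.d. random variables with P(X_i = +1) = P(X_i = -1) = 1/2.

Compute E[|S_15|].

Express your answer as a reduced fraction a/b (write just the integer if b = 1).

S_15 takes values m ≡ 1 (mod 2) with |m| ≤ 15; P(S_15=m) = C(15,(15+m)/2)/2^15.
Total paths: 2^15 = 32768
Distribution: P(S=-15)=1/32768, P(S=-13)=15/32768, P(S=-11)=105/32768, P(S=-9)=455/32768, P(S=-7)=1365/32768, P(S=-5)=3003/32768, P(S=-3)=5005/32768, P(S=-1)=6435/32768, P(S=1)=6435/32768, P(S=3)=5005/32768, P(S=5)=3003/32768, P(S=7)=1365/32768, P(S=9)=455/32768, P(S=11)=105/32768, P(S=13)=15/32768, P(S=15)=1/32768
E[|S_15|] = Σ_m |m|·P(S_15=m) = 102960/32768 = 6435/2048

Answer: 6435/2048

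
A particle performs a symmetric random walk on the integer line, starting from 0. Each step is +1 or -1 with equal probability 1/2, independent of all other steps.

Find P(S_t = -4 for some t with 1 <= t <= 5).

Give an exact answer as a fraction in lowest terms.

Count via complement. Let g(t,s) = #length-t paths at position s with S_1..S_t all ≠ -4.
g(t,s) = g(t-1,s-1) + g(t-1,s+1) for s ≠ -4; g(t,-4) = 0.
t=0: g(0,0)=1
t=1: g(1,-1)=1 g(1,1)=1
t=2: g(2,-2)=1 g(2,0)=2 g(2,2)=1
t=3: g(3,-3)=1 g(3,-1)=3 g(3,1)=3 g(3,3)=1
t=4: g(4,-2)=4 g(4,0)=6 g(4,2)=4 g(4,4)=1
t=5: g(5,-3)=4 g(5,-1)=10 g(5,1)=10 g(5,3)=5 g(5,5)=1
Paths never hitting -4: Σ_s g(5,s) = 30
Paths hitting -4: 2^5 - 30 = 2
P = 2/32 = 1/16

Answer: 1/16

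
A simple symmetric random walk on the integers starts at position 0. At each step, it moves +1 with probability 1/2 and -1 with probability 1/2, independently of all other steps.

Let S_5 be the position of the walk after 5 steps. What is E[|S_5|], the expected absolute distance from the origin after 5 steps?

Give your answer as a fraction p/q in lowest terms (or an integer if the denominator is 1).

S_5 takes values m ≡ 1 (mod 2) with |m| ≤ 5; P(S_5=m) = C(5,(5+m)/2)/2^5.
Total paths: 2^5 = 32
Distribution: P(S=-5)=1/32, P(S=-3)=5/32, P(S=-1)=10/32, P(S=1)=10/32, P(S=3)=5/32, P(S=5)=1/32
E[|S_5|] = Σ_m |m|·P(S_5=m) = 60/32 = 15/8

Answer: 15/8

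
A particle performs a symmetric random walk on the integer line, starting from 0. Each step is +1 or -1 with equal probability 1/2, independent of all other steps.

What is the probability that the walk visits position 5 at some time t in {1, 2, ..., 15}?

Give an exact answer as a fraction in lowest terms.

Answer: 6885/32768

Derivation:
Count via complement. Let g(t,s) = #length-t paths at position s with S_1..S_t all ≠ 5.
g(t,s) = g(t-1,s-1) + g(t-1,s+1) for s ≠ 5; g(t,5) = 0.
t=0: g(0,0)=1
t=1: g(1,-1)=1 g(1,1)=1
t=2: g(2,-2)=1 g(2,0)=2 g(2,2)=1
t=3: g(3,-3)=1 g(3,-1)=3 g(3,1)=3 g(3,3)=1
t=4: g(4,-4)=1 g(4,-2)=4 g(4,0)=6 g(4,2)=4 g(4,4)=1
t=5: g(5,-5)=1 g(5,-3)=5 g(5,-1)=10 g(5,1)=10 g(5,3)=5
t=6: g(6,-6)=1 g(6,-4)=6 g(6,-2)=15 g(6,0)=20 g(6,2)=15 g(6,4)=5
t=7: g(7,-7)=1 g(7,-5)=7 g(7,-3)=21 g(7,-1)=35 g(7,1)=35 g(7,3)=20
t=8: g(8,-8)=1 g(8,-6)=8 g(8,-4)=28 g(8,-2)=56 g(8,0)=70 g(8,2)=55 g(8,4)=20
t=9: g(9,-9)=1 g(9,-7)=9 g(9,-5)=36 g(9,-3)=84 g(9,-1)=126 g(9,1)=125 g(9,3)=75
t=10: g(10,-10)=1 g(10,-8)=10 g(10,-6)=45 g(10,-4)=120 g(10,-2)=210 g(10,0)=251 g(10,2)=200 g(10,4)=75
t=11: g(11,-11)=1 g(11,-9)=11 g(11,-7)=55 g(11,-5)=165 g(11,-3)=330 g(11,-1)=461 g(11,1)=451 g(11,3)=275
t=12: g(12,-12)=1 g(12,-10)=12 g(12,-8)=66 g(12,-6)=220 g(12,-4)=495 g(12,-2)=791 g(12,0)=912 g(12,2)=726 g(12,4)=275
t=13: g(13,-13)=1 g(13,-11)=13 g(13,-9)=78 g(13,-7)=286 g(13,-5)=715 g(13,-3)=1286 g(13,-1)=1703 g(13,1)=1638 g(13,3)=1001
t=14: g(14,-14)=1 g(14,-12)=14 g(14,-10)=91 g(14,-8)=364 g(14,-6)=1001 g(14,-4)=2001 g(14,-2)=2989 g(14,0)=3341 g(14,2)=2639 g(14,4)=1001
t=15: g(15,-15)=1 g(15,-13)=15 g(15,-11)=105 g(15,-9)=455 g(15,-7)=1365 g(15,-5)=3002 g(15,-3)=4990 g(15,-1)=6330 g(15,1)=5980 g(15,3)=3640
Paths never hitting 5: Σ_s g(15,s) = 25883
Paths hitting 5: 2^15 - 25883 = 6885
P = 6885/32768 = 6885/32768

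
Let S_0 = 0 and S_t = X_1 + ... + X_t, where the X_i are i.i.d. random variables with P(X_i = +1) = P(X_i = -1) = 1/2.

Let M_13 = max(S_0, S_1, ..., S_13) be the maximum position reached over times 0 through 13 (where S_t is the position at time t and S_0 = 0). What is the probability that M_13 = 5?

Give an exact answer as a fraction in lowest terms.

Let M_13 = max(S_0,...,S_13). Use the reflection principle: for j ≥ 1, #{paths with M_13 ≥ j} = #{S_13 ≥ j} + #{S_13 ≥ j+1}.
By reflection, #{M_13 ≥ 5} = #{S_13 ≥ 5} + #{S_13 ≥ 6} = 1093 + 378 = 1471.
#{M_13 ≥ 6} = #{S_13 ≥ 6} + #{S_13 ≥ 7} = 378 + 378 = 756.
#{M_13 = 5} = 1471 - 756 = 715.
P(M_13 = 5) = 715/8192 = 715/8192

Answer: 715/8192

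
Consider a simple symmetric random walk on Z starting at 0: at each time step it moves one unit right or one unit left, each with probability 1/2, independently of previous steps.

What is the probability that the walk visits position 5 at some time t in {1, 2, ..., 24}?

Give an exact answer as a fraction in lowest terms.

Count via complement. Let g(t,s) = #length-t paths at position s with S_1..S_t all ≠ 5.
g(t,s) = g(t-1,s-1) + g(t-1,s+1) for s ≠ 5; g(t,5) = 0.
t=0: g(0,0)=1
t=1: g(1,-1)=1 g(1,1)=1
t=2: g(2,-2)=1 g(2,0)=2 g(2,2)=1
t=3: g(3,-3)=1 g(3,-1)=3 g(3,1)=3 g(3,3)=1
t=4: g(4,-4)=1 g(4,-2)=4 g(4,0)=6 g(4,2)=4 g(4,4)=1
t=5: g(5,-5)=1 g(5,-3)=5 g(5,-1)=10 g(5,1)=10 g(5,3)=5
t=6: g(6,-6)=1 g(6,-4)=6 g(6,-2)=15 g(6,0)=20 g(6,2)=15 g(6,4)=5
t=7: g(7,-7)=1 g(7,-5)=7 g(7,-3)=21 g(7,-1)=35 g(7,1)=35 g(7,3)=20
t=8: g(8,-8)=1 g(8,-6)=8 g(8,-4)=28 g(8,-2)=56 g(8,0)=70 g(8,2)=55 g(8,4)=20
t=9: g(9,-9)=1 g(9,-7)=9 g(9,-5)=36 g(9,-3)=84 g(9,-1)=126 g(9,1)=125 g(9,3)=75
t=10: g(10,-10)=1 g(10,-8)=10 g(10,-6)=45 g(10,-4)=120 g(10,-2)=210 g(10,0)=251 g(10,2)=200 g(10,4)=75
t=11: g(11,-11)=1 g(11,-9)=11 g(11,-7)=55 g(11,-5)=165 g(11,-3)=330 g(11,-1)=461 g(11,1)=451 g(11,3)=275
t=12: g(12,-12)=1 g(12,-10)=12 g(12,-8)=66 g(12,-6)=220 g(12,-4)=495 g(12,-2)=791 g(12,0)=912 g(12,2)=726 g(12,4)=275
t=13: g(13,-13)=1 g(13,-11)=13 g(13,-9)=78 g(13,-7)=286 g(13,-5)=715 g(13,-3)=1286 g(13,-1)=1703 g(13,1)=1638 g(13,3)=1001
t=14: g(14,-14)=1 g(14,-12)=14 g(14,-10)=91 g(14,-8)=364 g(14,-6)=1001 g(14,-4)=2001 g(14,-2)=2989 g(14,0)=3341 g(14,2)=2639 g(14,4)=1001
t=15: g(15,-15)=1 g(15,-13)=15 g(15,-11)=105 g(15,-9)=455 g(15,-7)=1365 g(15,-5)=3002 g(15,-3)=4990 g(15,-1)=6330 g(15,1)=5980 g(15,3)=3640
t=16: g(16,-16)=1 g(16,-14)=16 g(16,-12)=120 g(16,-10)=560 g(16,-8)=1820 g(16,-6)=4367 g(16,-4)=7992 g(16,-2)=11320 g(16,0)=12310 g(16,2)=9620 g(16,4)=3640
t=17: g(17,-17)=1 g(17,-15)=17 g(17,-13)=136 g(17,-11)=680 g(17,-9)=2380 g(17,-7)=6187 g(17,-5)=12359 g(17,-3)=19312 g(17,-1)=23630 g(17,1)=21930 g(17,3)=13260
t=18: g(18,-18)=1 g(18,-16)=18 g(18,-14)=153 g(18,-12)=816 g(18,-10)=3060 g(18,-8)=8567 g(18,-6)=18546 g(18,-4)=31671 g(18,-2)=42942 g(18,0)=45560 g(18,2)=35190 g(18,4)=13260
t=19: g(19,-19)=1 g(19,-17)=19 g(19,-15)=171 g(19,-13)=969 g(19,-11)=3876 g(19,-9)=11627 g(19,-7)=27113 g(19,-5)=50217 g(19,-3)=74613 g(19,-1)=88502 g(19,1)=80750 g(19,3)=48450
t=20: g(20,-20)=1 g(20,-18)=20 g(20,-16)=190 g(20,-14)=1140 g(20,-12)=4845 g(20,-10)=15503 g(20,-8)=38740 g(20,-6)=77330 g(20,-4)=124830 g(20,-2)=163115 g(20,0)=169252 g(20,2)=129200 g(20,4)=48450
t=21: g(21,-21)=1 g(21,-19)=21 g(21,-17)=210 g(21,-15)=1330 g(21,-13)=5985 g(21,-11)=20348 g(21,-9)=54243 g(21,-7)=116070 g(21,-5)=202160 g(21,-3)=287945 g(21,-1)=332367 g(21,1)=298452 g(21,3)=177650
t=22: g(22,-22)=1 g(22,-20)=22 g(22,-18)=231 g(22,-16)=1540 g(22,-14)=7315 g(22,-12)=26333 g(22,-10)=74591 g(22,-8)=170313 g(22,-6)=318230 g(22,-4)=490105 g(22,-2)=620312 g(22,0)=630819 g(22,2)=476102 g(22,4)=177650
t=23: g(23,-23)=1 g(23,-21)=23 g(23,-19)=253 g(23,-17)=1771 g(23,-15)=8855 g(23,-13)=33648 g(23,-11)=100924 g(23,-9)=244904 g(23,-7)=488543 g(23,-5)=808335 g(23,-3)=1110417 g(23,-1)=1251131 g(23,1)=1106921 g(23,3)=653752
t=24: g(24,-24)=1 g(24,-22)=24 g(24,-20)=276 g(24,-18)=2024 g(24,-16)=10626 g(24,-14)=42503 g(24,-12)=134572 g(24,-10)=345828 g(24,-8)=733447 g(24,-6)=1296878 g(24,-4)=1918752 g(24,-2)=2361548 g(24,0)=2358052 g(24,2)=1760673 g(24,4)=653752
Paths never hitting 5: Σ_s g(24,s) = 11618956
Paths hitting 5: 2^24 - 11618956 = 5158260
P = 5158260/16777216 = 1289565/4194304

Answer: 1289565/4194304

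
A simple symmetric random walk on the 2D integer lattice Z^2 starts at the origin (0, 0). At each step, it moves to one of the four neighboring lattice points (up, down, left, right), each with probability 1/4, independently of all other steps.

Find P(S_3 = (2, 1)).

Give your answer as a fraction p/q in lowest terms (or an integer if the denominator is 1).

Answer: 3/64

Derivation:
Let h be the number of horizontal steps (so 3-h are vertical). To end at (2,1) need (h+2)/2 right-steps and ((3-h)+1)/2 up-steps.
Sum over h with 2 ≤ h ≤ 2, h ≡ 0 (mod 2), 3-h ≡ 1 (mod 2):
h=2: C(3,2)·C(2,2)·C(1,1) = 3·1·1 = 3
Total favorable: 3
Total paths: 4^3 = 64
P = 3/64 = 3/64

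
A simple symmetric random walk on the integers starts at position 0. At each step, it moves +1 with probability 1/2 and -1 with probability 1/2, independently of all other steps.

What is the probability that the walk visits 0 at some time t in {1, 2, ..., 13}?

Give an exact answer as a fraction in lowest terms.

Answer: 793/1024

Derivation:
Count via complement. Let g(t,s) = #length-t paths at position s with S_1..S_t all ≠ 0.
g(t,s) = g(t-1,s-1) + g(t-1,s+1) for s ≠ 0; g(t,0) = 0.
t=0: g(0,0)=1
t=1: g(1,-1)=1 g(1,1)=1
t=2: g(2,-2)=1 g(2,2)=1
t=3: g(3,-3)=1 g(3,-1)=1 g(3,1)=1 g(3,3)=1
t=4: g(4,-4)=1 g(4,-2)=2 g(4,2)=2 g(4,4)=1
t=5: g(5,-5)=1 g(5,-3)=3 g(5,-1)=2 g(5,1)=2 g(5,3)=3 g(5,5)=1
t=6: g(6,-6)=1 g(6,-4)=4 g(6,-2)=5 g(6,2)=5 g(6,4)=4 g(6,6)=1
t=7: g(7,-7)=1 g(7,-5)=5 g(7,-3)=9 g(7,-1)=5 g(7,1)=5 g(7,3)=9 g(7,5)=5 g(7,7)=1
t=8: g(8,-8)=1 g(8,-6)=6 g(8,-4)=14 g(8,-2)=14 g(8,2)=14 g(8,4)=14 g(8,6)=6 g(8,8)=1
t=9: g(9,-9)=1 g(9,-7)=7 g(9,-5)=20 g(9,-3)=28 g(9,-1)=14 g(9,1)=14 g(9,3)=28 g(9,5)=20 g(9,7)=7 g(9,9)=1
t=10: g(10,-10)=1 g(10,-8)=8 g(10,-6)=27 g(10,-4)=48 g(10,-2)=42 g(10,2)=42 g(10,4)=48 g(10,6)=27 g(10,8)=8 g(10,10)=1
t=11: g(11,-11)=1 g(11,-9)=9 g(11,-7)=35 g(11,-5)=75 g(11,-3)=90 g(11,-1)=42 g(11,1)=42 g(11,3)=90 g(11,5)=75 g(11,7)=35 g(11,9)=9 g(11,11)=1
t=12: g(12,-12)=1 g(12,-10)=10 g(12,-8)=44 g(12,-6)=110 g(12,-4)=165 g(12,-2)=132 g(12,2)=132 g(12,4)=165 g(12,6)=110 g(12,8)=44 g(12,10)=10 g(12,12)=1
t=13: g(13,-13)=1 g(13,-11)=11 g(13,-9)=54 g(13,-7)=154 g(13,-5)=275 g(13,-3)=297 g(13,-1)=132 g(13,1)=132 g(13,3)=297 g(13,5)=275 g(13,7)=154 g(13,9)=54 g(13,11)=11 g(13,13)=1
Paths never hitting 0: Σ_s g(13,s) = 1848
Paths hitting 0: 2^13 - 1848 = 6344
P = 6344/8192 = 793/1024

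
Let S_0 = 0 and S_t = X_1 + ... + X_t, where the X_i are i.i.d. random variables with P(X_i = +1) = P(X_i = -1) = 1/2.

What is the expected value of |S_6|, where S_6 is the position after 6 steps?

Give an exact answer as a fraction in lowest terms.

S_6 takes values m ≡ 0 (mod 2) with |m| ≤ 6; P(S_6=m) = C(6,(6+m)/2)/2^6.
Total paths: 2^6 = 64
Distribution: P(S=-6)=1/64, P(S=-4)=6/64, P(S=-2)=15/64, P(S=0)=20/64, P(S=2)=15/64, P(S=4)=6/64, P(S=6)=1/64
E[|S_6|] = Σ_m |m|·P(S_6=m) = 120/64 = 15/8

Answer: 15/8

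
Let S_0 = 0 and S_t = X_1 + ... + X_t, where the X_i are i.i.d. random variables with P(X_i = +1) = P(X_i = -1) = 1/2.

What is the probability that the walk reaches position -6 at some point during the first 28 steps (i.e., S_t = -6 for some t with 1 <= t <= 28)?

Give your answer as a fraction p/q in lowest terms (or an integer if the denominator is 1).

Answer: 35558423/134217728

Derivation:
Count via complement. Let g(t,s) = #length-t paths at position s with S_1..S_t all ≠ -6.
g(t,s) = g(t-1,s-1) + g(t-1,s+1) for s ≠ -6; g(t,-6) = 0.
t=0: g(0,0)=1
t=1: g(1,-1)=1 g(1,1)=1
t=2: g(2,-2)=1 g(2,0)=2 g(2,2)=1
t=3: g(3,-3)=1 g(3,-1)=3 g(3,1)=3 g(3,3)=1
t=4: g(4,-4)=1 g(4,-2)=4 g(4,0)=6 g(4,2)=4 g(4,4)=1
t=5: g(5,-5)=1 g(5,-3)=5 g(5,-1)=10 g(5,1)=10 g(5,3)=5 g(5,5)=1
t=6: g(6,-4)=6 g(6,-2)=15 g(6,0)=20 g(6,2)=15 g(6,4)=6 g(6,6)=1
t=7: g(7,-5)=6 g(7,-3)=21 g(7,-1)=35 g(7,1)=35 g(7,3)=21 g(7,5)=7 g(7,7)=1
t=8: g(8,-4)=27 g(8,-2)=56 g(8,0)=70 g(8,2)=56 g(8,4)=28 g(8,6)=8 g(8,8)=1
t=9: g(9,-5)=27 g(9,-3)=83 g(9,-1)=126 g(9,1)=126 g(9,3)=84 g(9,5)=36 g(9,7)=9 g(9,9)=1
t=10: g(10,-4)=110 g(10,-2)=209 g(10,0)=252 g(10,2)=210 g(10,4)=120 g(10,6)=45 g(10,8)=10 g(10,10)=1
t=11: g(11,-5)=110 g(11,-3)=319 g(11,-1)=461 g(11,1)=462 g(11,3)=330 g(11,5)=165 g(11,7)=55 g(11,9)=11 g(11,11)=1
t=12: g(12,-4)=429 g(12,-2)=780 g(12,0)=923 g(12,2)=792 g(12,4)=495 g(12,6)=220 g(12,8)=66 g(12,10)=12 g(12,12)=1
t=13: g(13,-5)=429 g(13,-3)=1209 g(13,-1)=1703 g(13,1)=1715 g(13,3)=1287 g(13,5)=715 g(13,7)=286 g(13,9)=78 g(13,11)=13 g(13,13)=1
t=14: g(14,-4)=1638 g(14,-2)=2912 g(14,0)=3418 g(14,2)=3002 g(14,4)=2002 g(14,6)=1001 g(14,8)=364 g(14,10)=91 g(14,12)=14 g(14,14)=1
t=15: g(15,-5)=1638 g(15,-3)=4550 g(15,-1)=6330 g(15,1)=6420 g(15,3)=5004 g(15,5)=3003 g(15,7)=1365 g(15,9)=455 g(15,11)=105 g(15,13)=15 g(15,15)=1
t=16: g(16,-4)=6188 g(16,-2)=10880 g(16,0)=12750 g(16,2)=11424 g(16,4)=8007 g(16,6)=4368 g(16,8)=1820 g(16,10)=560 g(16,12)=120 g(16,14)=16 g(16,16)=1
t=17: g(17,-5)=6188 g(17,-3)=17068 g(17,-1)=23630 g(17,1)=24174 g(17,3)=19431 g(17,5)=12375 g(17,7)=6188 g(17,9)=2380 g(17,11)=680 g(17,13)=136 g(17,15)=17 g(17,17)=1
t=18: g(18,-4)=23256 g(18,-2)=40698 g(18,0)=47804 g(18,2)=43605 g(18,4)=31806 g(18,6)=18563 g(18,8)=8568 g(18,10)=3060 g(18,12)=816 g(18,14)=153 g(18,16)=18 g(18,18)=1
t=19: g(19,-5)=23256 g(19,-3)=63954 g(19,-1)=88502 g(19,1)=91409 g(19,3)=75411 g(19,5)=50369 g(19,7)=27131 g(19,9)=11628 g(19,11)=3876 g(19,13)=969 g(19,15)=171 g(19,17)=19 g(19,19)=1
t=20: g(20,-4)=87210 g(20,-2)=152456 g(20,0)=179911 g(20,2)=166820 g(20,4)=125780 g(20,6)=77500 g(20,8)=38759 g(20,10)=15504 g(20,12)=4845 g(20,14)=1140 g(20,16)=190 g(20,18)=20 g(20,20)=1
t=21: g(21,-5)=87210 g(21,-3)=239666 g(21,-1)=332367 g(21,1)=346731 g(21,3)=292600 g(21,5)=203280 g(21,7)=116259 g(21,9)=54263 g(21,11)=20349 g(21,13)=5985 g(21,15)=1330 g(21,17)=210 g(21,19)=21 g(21,21)=1
t=22: g(22,-4)=326876 g(22,-2)=572033 g(22,0)=679098 g(22,2)=639331 g(22,4)=495880 g(22,6)=319539 g(22,8)=170522 g(22,10)=74612 g(22,12)=26334 g(22,14)=7315 g(22,16)=1540 g(22,18)=231 g(22,20)=22 g(22,22)=1
t=23: g(23,-5)=326876 g(23,-3)=898909 g(23,-1)=1251131 g(23,1)=1318429 g(23,3)=1135211 g(23,5)=815419 g(23,7)=490061 g(23,9)=245134 g(23,11)=100946 g(23,13)=33649 g(23,15)=8855 g(23,17)=1771 g(23,19)=253 g(23,21)=23 g(23,23)=1
t=24: g(24,-4)=1225785 g(24,-2)=2150040 g(24,0)=2569560 g(24,2)=2453640 g(24,4)=1950630 g(24,6)=1305480 g(24,8)=735195 g(24,10)=346080 g(24,12)=134595 g(24,14)=42504 g(24,16)=10626 g(24,18)=2024 g(24,20)=276 g(24,22)=24 g(24,24)=1
t=25: g(25,-5)=1225785 g(25,-3)=3375825 g(25,-1)=4719600 g(25,1)=5023200 g(25,3)=4404270 g(25,5)=3256110 g(25,7)=2040675 g(25,9)=1081275 g(25,11)=480675 g(25,13)=177099 g(25,15)=53130 g(25,17)=12650 g(25,19)=2300 g(25,21)=300 g(25,23)=25 g(25,25)=1
t=26: g(26,-4)=4601610 g(26,-2)=8095425 g(26,0)=9742800 g(26,2)=9427470 g(26,4)=7660380 g(26,6)=5296785 g(26,8)=3121950 g(26,10)=1561950 g(26,12)=657774 g(26,14)=230229 g(26,16)=65780 g(26,18)=14950 g(26,20)=2600 g(26,22)=325 g(26,24)=26 g(26,26)=1
t=27: g(27,-5)=4601610 g(27,-3)=12697035 g(27,-1)=17838225 g(27,1)=19170270 g(27,3)=17087850 g(27,5)=12957165 g(27,7)=8418735 g(27,9)=4683900 g(27,11)=2219724 g(27,13)=888003 g(27,15)=296009 g(27,17)=80730 g(27,19)=17550 g(27,21)=2925 g(27,23)=351 g(27,25)=27 g(27,27)=1
t=28: g(28,-4)=17298645 g(28,-2)=30535260 g(28,0)=37008495 g(28,2)=36258120 g(28,4)=30045015 g(28,6)=21375900 g(28,8)=13102635 g(28,10)=6903624 g(28,12)=3107727 g(28,14)=1184012 g(28,16)=376739 g(28,18)=98280 g(28,20)=20475 g(28,22)=3276 g(28,24)=378 g(28,26)=28 g(28,28)=1
Paths never hitting -6: Σ_s g(28,s) = 197318610
Paths hitting -6: 2^28 - 197318610 = 71116846
P = 71116846/268435456 = 35558423/134217728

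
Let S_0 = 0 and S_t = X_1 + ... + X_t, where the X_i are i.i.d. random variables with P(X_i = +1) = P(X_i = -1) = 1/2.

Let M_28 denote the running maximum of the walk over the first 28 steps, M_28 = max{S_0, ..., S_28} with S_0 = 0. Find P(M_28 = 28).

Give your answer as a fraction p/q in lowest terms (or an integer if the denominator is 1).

Answer: 1/268435456

Derivation:
Let M_28 = max(S_0,...,S_28). Use the reflection principle: for j ≥ 1, #{paths with M_28 ≥ j} = #{S_28 ≥ j} + #{S_28 ≥ j+1}.
By reflection, #{M_28 ≥ 28} = #{S_28 ≥ 28} + #{S_28 ≥ 29} = 1 + 0 = 1.
#{M_28 ≥ 29} = #{S_28 ≥ 29} + #{S_28 ≥ 30} = 0 + 0 = 0.
#{M_28 = 28} = 1 - 0 = 1.
P(M_28 = 28) = 1/268435456 = 1/268435456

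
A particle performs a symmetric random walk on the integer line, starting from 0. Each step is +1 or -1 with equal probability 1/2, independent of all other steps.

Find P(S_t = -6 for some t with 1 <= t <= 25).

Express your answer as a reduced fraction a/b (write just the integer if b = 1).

Answer: 962689/4194304

Derivation:
Count via complement. Let g(t,s) = #length-t paths at position s with S_1..S_t all ≠ -6.
g(t,s) = g(t-1,s-1) + g(t-1,s+1) for s ≠ -6; g(t,-6) = 0.
t=0: g(0,0)=1
t=1: g(1,-1)=1 g(1,1)=1
t=2: g(2,-2)=1 g(2,0)=2 g(2,2)=1
t=3: g(3,-3)=1 g(3,-1)=3 g(3,1)=3 g(3,3)=1
t=4: g(4,-4)=1 g(4,-2)=4 g(4,0)=6 g(4,2)=4 g(4,4)=1
t=5: g(5,-5)=1 g(5,-3)=5 g(5,-1)=10 g(5,1)=10 g(5,3)=5 g(5,5)=1
t=6: g(6,-4)=6 g(6,-2)=15 g(6,0)=20 g(6,2)=15 g(6,4)=6 g(6,6)=1
t=7: g(7,-5)=6 g(7,-3)=21 g(7,-1)=35 g(7,1)=35 g(7,3)=21 g(7,5)=7 g(7,7)=1
t=8: g(8,-4)=27 g(8,-2)=56 g(8,0)=70 g(8,2)=56 g(8,4)=28 g(8,6)=8 g(8,8)=1
t=9: g(9,-5)=27 g(9,-3)=83 g(9,-1)=126 g(9,1)=126 g(9,3)=84 g(9,5)=36 g(9,7)=9 g(9,9)=1
t=10: g(10,-4)=110 g(10,-2)=209 g(10,0)=252 g(10,2)=210 g(10,4)=120 g(10,6)=45 g(10,8)=10 g(10,10)=1
t=11: g(11,-5)=110 g(11,-3)=319 g(11,-1)=461 g(11,1)=462 g(11,3)=330 g(11,5)=165 g(11,7)=55 g(11,9)=11 g(11,11)=1
t=12: g(12,-4)=429 g(12,-2)=780 g(12,0)=923 g(12,2)=792 g(12,4)=495 g(12,6)=220 g(12,8)=66 g(12,10)=12 g(12,12)=1
t=13: g(13,-5)=429 g(13,-3)=1209 g(13,-1)=1703 g(13,1)=1715 g(13,3)=1287 g(13,5)=715 g(13,7)=286 g(13,9)=78 g(13,11)=13 g(13,13)=1
t=14: g(14,-4)=1638 g(14,-2)=2912 g(14,0)=3418 g(14,2)=3002 g(14,4)=2002 g(14,6)=1001 g(14,8)=364 g(14,10)=91 g(14,12)=14 g(14,14)=1
t=15: g(15,-5)=1638 g(15,-3)=4550 g(15,-1)=6330 g(15,1)=6420 g(15,3)=5004 g(15,5)=3003 g(15,7)=1365 g(15,9)=455 g(15,11)=105 g(15,13)=15 g(15,15)=1
t=16: g(16,-4)=6188 g(16,-2)=10880 g(16,0)=12750 g(16,2)=11424 g(16,4)=8007 g(16,6)=4368 g(16,8)=1820 g(16,10)=560 g(16,12)=120 g(16,14)=16 g(16,16)=1
t=17: g(17,-5)=6188 g(17,-3)=17068 g(17,-1)=23630 g(17,1)=24174 g(17,3)=19431 g(17,5)=12375 g(17,7)=6188 g(17,9)=2380 g(17,11)=680 g(17,13)=136 g(17,15)=17 g(17,17)=1
t=18: g(18,-4)=23256 g(18,-2)=40698 g(18,0)=47804 g(18,2)=43605 g(18,4)=31806 g(18,6)=18563 g(18,8)=8568 g(18,10)=3060 g(18,12)=816 g(18,14)=153 g(18,16)=18 g(18,18)=1
t=19: g(19,-5)=23256 g(19,-3)=63954 g(19,-1)=88502 g(19,1)=91409 g(19,3)=75411 g(19,5)=50369 g(19,7)=27131 g(19,9)=11628 g(19,11)=3876 g(19,13)=969 g(19,15)=171 g(19,17)=19 g(19,19)=1
t=20: g(20,-4)=87210 g(20,-2)=152456 g(20,0)=179911 g(20,2)=166820 g(20,4)=125780 g(20,6)=77500 g(20,8)=38759 g(20,10)=15504 g(20,12)=4845 g(20,14)=1140 g(20,16)=190 g(20,18)=20 g(20,20)=1
t=21: g(21,-5)=87210 g(21,-3)=239666 g(21,-1)=332367 g(21,1)=346731 g(21,3)=292600 g(21,5)=203280 g(21,7)=116259 g(21,9)=54263 g(21,11)=20349 g(21,13)=5985 g(21,15)=1330 g(21,17)=210 g(21,19)=21 g(21,21)=1
t=22: g(22,-4)=326876 g(22,-2)=572033 g(22,0)=679098 g(22,2)=639331 g(22,4)=495880 g(22,6)=319539 g(22,8)=170522 g(22,10)=74612 g(22,12)=26334 g(22,14)=7315 g(22,16)=1540 g(22,18)=231 g(22,20)=22 g(22,22)=1
t=23: g(23,-5)=326876 g(23,-3)=898909 g(23,-1)=1251131 g(23,1)=1318429 g(23,3)=1135211 g(23,5)=815419 g(23,7)=490061 g(23,9)=245134 g(23,11)=100946 g(23,13)=33649 g(23,15)=8855 g(23,17)=1771 g(23,19)=253 g(23,21)=23 g(23,23)=1
t=24: g(24,-4)=1225785 g(24,-2)=2150040 g(24,0)=2569560 g(24,2)=2453640 g(24,4)=1950630 g(24,6)=1305480 g(24,8)=735195 g(24,10)=346080 g(24,12)=134595 g(24,14)=42504 g(24,16)=10626 g(24,18)=2024 g(24,20)=276 g(24,22)=24 g(24,24)=1
t=25: g(25,-5)=1225785 g(25,-3)=3375825 g(25,-1)=4719600 g(25,1)=5023200 g(25,3)=4404270 g(25,5)=3256110 g(25,7)=2040675 g(25,9)=1081275 g(25,11)=480675 g(25,13)=177099 g(25,15)=53130 g(25,17)=12650 g(25,19)=2300 g(25,21)=300 g(25,23)=25 g(25,25)=1
Paths never hitting -6: Σ_s g(25,s) = 25852920
Paths hitting -6: 2^25 - 25852920 = 7701512
P = 7701512/33554432 = 962689/4194304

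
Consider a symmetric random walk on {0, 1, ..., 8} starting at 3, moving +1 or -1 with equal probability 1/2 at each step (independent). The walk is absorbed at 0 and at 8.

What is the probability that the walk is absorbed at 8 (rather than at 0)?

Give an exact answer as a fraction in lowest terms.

Answer: 3/8

Derivation:
Symmetric walk (p = 1/2): the harmonic-function argument gives P(hit 8 before 0 | start at 3) = a/N.
P = 3/8 = 3/8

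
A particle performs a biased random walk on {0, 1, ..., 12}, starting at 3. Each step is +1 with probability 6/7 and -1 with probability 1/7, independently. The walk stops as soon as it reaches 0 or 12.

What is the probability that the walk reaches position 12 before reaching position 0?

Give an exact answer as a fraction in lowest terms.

Biased walk: p = 6/7, q = 1/7, r = q/p = 1/6
Gambler's ruin: P(hit 12 before 0 | start at 3) = (1 - r^a)/(1 - r^N)
r^3 = 1/216; r^12 = 1/2176782336
P = (1 - 1/216) / (1 - 1/2176782336) = 215/216 / 2176782335/2176782336 = 10077696/10124569

Answer: 10077696/10124569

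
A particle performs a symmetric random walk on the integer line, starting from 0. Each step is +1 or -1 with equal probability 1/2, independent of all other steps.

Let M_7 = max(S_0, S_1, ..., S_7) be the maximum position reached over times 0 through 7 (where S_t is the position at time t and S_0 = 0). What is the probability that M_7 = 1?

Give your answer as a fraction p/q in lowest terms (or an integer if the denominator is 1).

Let M_7 = max(S_0,...,S_7). Use the reflection principle: for j ≥ 1, #{paths with M_7 ≥ j} = #{S_7 ≥ j} + #{S_7 ≥ j+1}.
By reflection, #{M_7 ≥ 1} = #{S_7 ≥ 1} + #{S_7 ≥ 2} = 64 + 29 = 93.
#{M_7 ≥ 2} = #{S_7 ≥ 2} + #{S_7 ≥ 3} = 29 + 29 = 58.
#{M_7 = 1} = 93 - 58 = 35.
P(M_7 = 1) = 35/128 = 35/128

Answer: 35/128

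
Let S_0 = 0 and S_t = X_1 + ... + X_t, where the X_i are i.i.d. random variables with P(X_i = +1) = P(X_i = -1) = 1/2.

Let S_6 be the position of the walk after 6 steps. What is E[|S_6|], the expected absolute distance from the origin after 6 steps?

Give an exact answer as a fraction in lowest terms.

Answer: 15/8

Derivation:
S_6 takes values m ≡ 0 (mod 2) with |m| ≤ 6; P(S_6=m) = C(6,(6+m)/2)/2^6.
Total paths: 2^6 = 64
Distribution: P(S=-6)=1/64, P(S=-4)=6/64, P(S=-2)=15/64, P(S=0)=20/64, P(S=2)=15/64, P(S=4)=6/64, P(S=6)=1/64
E[|S_6|] = Σ_m |m|·P(S_6=m) = 120/64 = 15/8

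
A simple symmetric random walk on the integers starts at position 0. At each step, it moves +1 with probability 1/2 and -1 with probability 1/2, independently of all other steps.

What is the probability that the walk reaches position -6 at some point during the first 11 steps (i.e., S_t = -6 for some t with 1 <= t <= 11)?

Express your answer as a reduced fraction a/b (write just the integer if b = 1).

Count via complement. Let g(t,s) = #length-t paths at position s with S_1..S_t all ≠ -6.
g(t,s) = g(t-1,s-1) + g(t-1,s+1) for s ≠ -6; g(t,-6) = 0.
t=0: g(0,0)=1
t=1: g(1,-1)=1 g(1,1)=1
t=2: g(2,-2)=1 g(2,0)=2 g(2,2)=1
t=3: g(3,-3)=1 g(3,-1)=3 g(3,1)=3 g(3,3)=1
t=4: g(4,-4)=1 g(4,-2)=4 g(4,0)=6 g(4,2)=4 g(4,4)=1
t=5: g(5,-5)=1 g(5,-3)=5 g(5,-1)=10 g(5,1)=10 g(5,3)=5 g(5,5)=1
t=6: g(6,-4)=6 g(6,-2)=15 g(6,0)=20 g(6,2)=15 g(6,4)=6 g(6,6)=1
t=7: g(7,-5)=6 g(7,-3)=21 g(7,-1)=35 g(7,1)=35 g(7,3)=21 g(7,5)=7 g(7,7)=1
t=8: g(8,-4)=27 g(8,-2)=56 g(8,0)=70 g(8,2)=56 g(8,4)=28 g(8,6)=8 g(8,8)=1
t=9: g(9,-5)=27 g(9,-3)=83 g(9,-1)=126 g(9,1)=126 g(9,3)=84 g(9,5)=36 g(9,7)=9 g(9,9)=1
t=10: g(10,-4)=110 g(10,-2)=209 g(10,0)=252 g(10,2)=210 g(10,4)=120 g(10,6)=45 g(10,8)=10 g(10,10)=1
t=11: g(11,-5)=110 g(11,-3)=319 g(11,-1)=461 g(11,1)=462 g(11,3)=330 g(11,5)=165 g(11,7)=55 g(11,9)=11 g(11,11)=1
Paths never hitting -6: Σ_s g(11,s) = 1914
Paths hitting -6: 2^11 - 1914 = 134
P = 134/2048 = 67/1024

Answer: 67/1024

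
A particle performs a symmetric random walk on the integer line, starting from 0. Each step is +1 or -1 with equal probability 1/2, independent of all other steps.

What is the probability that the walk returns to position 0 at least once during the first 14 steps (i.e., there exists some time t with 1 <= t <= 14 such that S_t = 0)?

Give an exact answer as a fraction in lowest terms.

Answer: 1619/2048

Derivation:
Count via complement. Let g(t,s) = #length-t paths at position s with S_1..S_t all ≠ 0.
g(t,s) = g(t-1,s-1) + g(t-1,s+1) for s ≠ 0; g(t,0) = 0.
t=0: g(0,0)=1
t=1: g(1,-1)=1 g(1,1)=1
t=2: g(2,-2)=1 g(2,2)=1
t=3: g(3,-3)=1 g(3,-1)=1 g(3,1)=1 g(3,3)=1
t=4: g(4,-4)=1 g(4,-2)=2 g(4,2)=2 g(4,4)=1
t=5: g(5,-5)=1 g(5,-3)=3 g(5,-1)=2 g(5,1)=2 g(5,3)=3 g(5,5)=1
t=6: g(6,-6)=1 g(6,-4)=4 g(6,-2)=5 g(6,2)=5 g(6,4)=4 g(6,6)=1
t=7: g(7,-7)=1 g(7,-5)=5 g(7,-3)=9 g(7,-1)=5 g(7,1)=5 g(7,3)=9 g(7,5)=5 g(7,7)=1
t=8: g(8,-8)=1 g(8,-6)=6 g(8,-4)=14 g(8,-2)=14 g(8,2)=14 g(8,4)=14 g(8,6)=6 g(8,8)=1
t=9: g(9,-9)=1 g(9,-7)=7 g(9,-5)=20 g(9,-3)=28 g(9,-1)=14 g(9,1)=14 g(9,3)=28 g(9,5)=20 g(9,7)=7 g(9,9)=1
t=10: g(10,-10)=1 g(10,-8)=8 g(10,-6)=27 g(10,-4)=48 g(10,-2)=42 g(10,2)=42 g(10,4)=48 g(10,6)=27 g(10,8)=8 g(10,10)=1
t=11: g(11,-11)=1 g(11,-9)=9 g(11,-7)=35 g(11,-5)=75 g(11,-3)=90 g(11,-1)=42 g(11,1)=42 g(11,3)=90 g(11,5)=75 g(11,7)=35 g(11,9)=9 g(11,11)=1
t=12: g(12,-12)=1 g(12,-10)=10 g(12,-8)=44 g(12,-6)=110 g(12,-4)=165 g(12,-2)=132 g(12,2)=132 g(12,4)=165 g(12,6)=110 g(12,8)=44 g(12,10)=10 g(12,12)=1
t=13: g(13,-13)=1 g(13,-11)=11 g(13,-9)=54 g(13,-7)=154 g(13,-5)=275 g(13,-3)=297 g(13,-1)=132 g(13,1)=132 g(13,3)=297 g(13,5)=275 g(13,7)=154 g(13,9)=54 g(13,11)=11 g(13,13)=1
t=14: g(14,-14)=1 g(14,-12)=12 g(14,-10)=65 g(14,-8)=208 g(14,-6)=429 g(14,-4)=572 g(14,-2)=429 g(14,2)=429 g(14,4)=572 g(14,6)=429 g(14,8)=208 g(14,10)=65 g(14,12)=12 g(14,14)=1
Paths never hitting 0: Σ_s g(14,s) = 3432
Paths hitting 0: 2^14 - 3432 = 12952
P = 12952/16384 = 1619/2048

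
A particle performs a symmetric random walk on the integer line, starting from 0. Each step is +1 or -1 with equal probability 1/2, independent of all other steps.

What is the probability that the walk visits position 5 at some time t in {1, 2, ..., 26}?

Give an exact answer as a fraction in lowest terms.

Count via complement. Let g(t,s) = #length-t paths at position s with S_1..S_t all ≠ 5.
g(t,s) = g(t-1,s-1) + g(t-1,s+1) for s ≠ 5; g(t,5) = 0.
t=0: g(0,0)=1
t=1: g(1,-1)=1 g(1,1)=1
t=2: g(2,-2)=1 g(2,0)=2 g(2,2)=1
t=3: g(3,-3)=1 g(3,-1)=3 g(3,1)=3 g(3,3)=1
t=4: g(4,-4)=1 g(4,-2)=4 g(4,0)=6 g(4,2)=4 g(4,4)=1
t=5: g(5,-5)=1 g(5,-3)=5 g(5,-1)=10 g(5,1)=10 g(5,3)=5
t=6: g(6,-6)=1 g(6,-4)=6 g(6,-2)=15 g(6,0)=20 g(6,2)=15 g(6,4)=5
t=7: g(7,-7)=1 g(7,-5)=7 g(7,-3)=21 g(7,-1)=35 g(7,1)=35 g(7,3)=20
t=8: g(8,-8)=1 g(8,-6)=8 g(8,-4)=28 g(8,-2)=56 g(8,0)=70 g(8,2)=55 g(8,4)=20
t=9: g(9,-9)=1 g(9,-7)=9 g(9,-5)=36 g(9,-3)=84 g(9,-1)=126 g(9,1)=125 g(9,3)=75
t=10: g(10,-10)=1 g(10,-8)=10 g(10,-6)=45 g(10,-4)=120 g(10,-2)=210 g(10,0)=251 g(10,2)=200 g(10,4)=75
t=11: g(11,-11)=1 g(11,-9)=11 g(11,-7)=55 g(11,-5)=165 g(11,-3)=330 g(11,-1)=461 g(11,1)=451 g(11,3)=275
t=12: g(12,-12)=1 g(12,-10)=12 g(12,-8)=66 g(12,-6)=220 g(12,-4)=495 g(12,-2)=791 g(12,0)=912 g(12,2)=726 g(12,4)=275
t=13: g(13,-13)=1 g(13,-11)=13 g(13,-9)=78 g(13,-7)=286 g(13,-5)=715 g(13,-3)=1286 g(13,-1)=1703 g(13,1)=1638 g(13,3)=1001
t=14: g(14,-14)=1 g(14,-12)=14 g(14,-10)=91 g(14,-8)=364 g(14,-6)=1001 g(14,-4)=2001 g(14,-2)=2989 g(14,0)=3341 g(14,2)=2639 g(14,4)=1001
t=15: g(15,-15)=1 g(15,-13)=15 g(15,-11)=105 g(15,-9)=455 g(15,-7)=1365 g(15,-5)=3002 g(15,-3)=4990 g(15,-1)=6330 g(15,1)=5980 g(15,3)=3640
t=16: g(16,-16)=1 g(16,-14)=16 g(16,-12)=120 g(16,-10)=560 g(16,-8)=1820 g(16,-6)=4367 g(16,-4)=7992 g(16,-2)=11320 g(16,0)=12310 g(16,2)=9620 g(16,4)=3640
t=17: g(17,-17)=1 g(17,-15)=17 g(17,-13)=136 g(17,-11)=680 g(17,-9)=2380 g(17,-7)=6187 g(17,-5)=12359 g(17,-3)=19312 g(17,-1)=23630 g(17,1)=21930 g(17,3)=13260
t=18: g(18,-18)=1 g(18,-16)=18 g(18,-14)=153 g(18,-12)=816 g(18,-10)=3060 g(18,-8)=8567 g(18,-6)=18546 g(18,-4)=31671 g(18,-2)=42942 g(18,0)=45560 g(18,2)=35190 g(18,4)=13260
t=19: g(19,-19)=1 g(19,-17)=19 g(19,-15)=171 g(19,-13)=969 g(19,-11)=3876 g(19,-9)=11627 g(19,-7)=27113 g(19,-5)=50217 g(19,-3)=74613 g(19,-1)=88502 g(19,1)=80750 g(19,3)=48450
t=20: g(20,-20)=1 g(20,-18)=20 g(20,-16)=190 g(20,-14)=1140 g(20,-12)=4845 g(20,-10)=15503 g(20,-8)=38740 g(20,-6)=77330 g(20,-4)=124830 g(20,-2)=163115 g(20,0)=169252 g(20,2)=129200 g(20,4)=48450
t=21: g(21,-21)=1 g(21,-19)=21 g(21,-17)=210 g(21,-15)=1330 g(21,-13)=5985 g(21,-11)=20348 g(21,-9)=54243 g(21,-7)=116070 g(21,-5)=202160 g(21,-3)=287945 g(21,-1)=332367 g(21,1)=298452 g(21,3)=177650
t=22: g(22,-22)=1 g(22,-20)=22 g(22,-18)=231 g(22,-16)=1540 g(22,-14)=7315 g(22,-12)=26333 g(22,-10)=74591 g(22,-8)=170313 g(22,-6)=318230 g(22,-4)=490105 g(22,-2)=620312 g(22,0)=630819 g(22,2)=476102 g(22,4)=177650
t=23: g(23,-23)=1 g(23,-21)=23 g(23,-19)=253 g(23,-17)=1771 g(23,-15)=8855 g(23,-13)=33648 g(23,-11)=100924 g(23,-9)=244904 g(23,-7)=488543 g(23,-5)=808335 g(23,-3)=1110417 g(23,-1)=1251131 g(23,1)=1106921 g(23,3)=653752
t=24: g(24,-24)=1 g(24,-22)=24 g(24,-20)=276 g(24,-18)=2024 g(24,-16)=10626 g(24,-14)=42503 g(24,-12)=134572 g(24,-10)=345828 g(24,-8)=733447 g(24,-6)=1296878 g(24,-4)=1918752 g(24,-2)=2361548 g(24,0)=2358052 g(24,2)=1760673 g(24,4)=653752
t=25: g(25,-25)=1 g(25,-23)=25 g(25,-21)=300 g(25,-19)=2300 g(25,-17)=12650 g(25,-15)=53129 g(25,-13)=177075 g(25,-11)=480400 g(25,-9)=1079275 g(25,-7)=2030325 g(25,-5)=3215630 g(25,-3)=4280300 g(25,-1)=4719600 g(25,1)=4118725 g(25,3)=2414425
t=26: g(26,-26)=1 g(26,-24)=26 g(26,-22)=325 g(26,-20)=2600 g(26,-18)=14950 g(26,-16)=65779 g(26,-14)=230204 g(26,-12)=657475 g(26,-10)=1559675 g(26,-8)=3109600 g(26,-6)=5245955 g(26,-4)=7495930 g(26,-2)=8999900 g(26,0)=8838325 g(26,2)=6533150 g(26,4)=2414425
Paths never hitting 5: Σ_s g(26,s) = 45168320
Paths hitting 5: 2^26 - 45168320 = 21940544
P = 21940544/67108864 = 342821/1048576

Answer: 342821/1048576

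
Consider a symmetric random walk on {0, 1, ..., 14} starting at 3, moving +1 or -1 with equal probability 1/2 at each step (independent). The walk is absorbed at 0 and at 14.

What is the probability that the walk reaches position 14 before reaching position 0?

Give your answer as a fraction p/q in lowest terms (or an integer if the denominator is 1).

Symmetric walk (p = 1/2): the harmonic-function argument gives P(hit 14 before 0 | start at 3) = a/N.
P = 3/14 = 3/14

Answer: 3/14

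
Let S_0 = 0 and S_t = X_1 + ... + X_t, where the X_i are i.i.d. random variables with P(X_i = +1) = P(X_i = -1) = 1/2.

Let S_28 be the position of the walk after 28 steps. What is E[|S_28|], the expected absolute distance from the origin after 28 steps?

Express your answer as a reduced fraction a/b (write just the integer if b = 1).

Answer: 35102025/8388608

Derivation:
S_28 takes values m ≡ 0 (mod 2) with |m| ≤ 28; P(S_28=m) = C(28,(28+m)/2)/2^28.
Total paths: 2^28 = 268435456
Distribution: P(S=-28)=1/268435456, P(S=-26)=28/268435456, P(S=-24)=378/268435456, P(S=-22)=3276/268435456, P(S=-20)=20475/268435456, P(S=-18)=98280/268435456, P(S=-16)=376740/268435456, P(S=-14)=1184040/268435456, P(S=-12)=3108105/268435456, P(S=-10)=6906900/268435456, P(S=-8)=13123110/268435456, P(S=-6)=21474180/268435456, P(S=-4)=30421755/268435456, P(S=-2)=37442160/268435456, P(S=0)=40116600/268435456, P(S=2)=37442160/268435456, P(S=4)=30421755/268435456, P(S=6)=21474180/268435456, P(S=8)=13123110/268435456, P(S=10)=6906900/268435456, P(S=12)=3108105/268435456, P(S=14)=1184040/268435456, P(S=16)=376740/268435456, P(S=18)=98280/268435456, P(S=20)=20475/268435456, P(S=22)=3276/268435456, P(S=24)=378/268435456, P(S=26)=28/268435456, P(S=28)=1/268435456
E[|S_28|] = Σ_m |m|·P(S_28=m) = 1123264800/268435456 = 35102025/8388608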